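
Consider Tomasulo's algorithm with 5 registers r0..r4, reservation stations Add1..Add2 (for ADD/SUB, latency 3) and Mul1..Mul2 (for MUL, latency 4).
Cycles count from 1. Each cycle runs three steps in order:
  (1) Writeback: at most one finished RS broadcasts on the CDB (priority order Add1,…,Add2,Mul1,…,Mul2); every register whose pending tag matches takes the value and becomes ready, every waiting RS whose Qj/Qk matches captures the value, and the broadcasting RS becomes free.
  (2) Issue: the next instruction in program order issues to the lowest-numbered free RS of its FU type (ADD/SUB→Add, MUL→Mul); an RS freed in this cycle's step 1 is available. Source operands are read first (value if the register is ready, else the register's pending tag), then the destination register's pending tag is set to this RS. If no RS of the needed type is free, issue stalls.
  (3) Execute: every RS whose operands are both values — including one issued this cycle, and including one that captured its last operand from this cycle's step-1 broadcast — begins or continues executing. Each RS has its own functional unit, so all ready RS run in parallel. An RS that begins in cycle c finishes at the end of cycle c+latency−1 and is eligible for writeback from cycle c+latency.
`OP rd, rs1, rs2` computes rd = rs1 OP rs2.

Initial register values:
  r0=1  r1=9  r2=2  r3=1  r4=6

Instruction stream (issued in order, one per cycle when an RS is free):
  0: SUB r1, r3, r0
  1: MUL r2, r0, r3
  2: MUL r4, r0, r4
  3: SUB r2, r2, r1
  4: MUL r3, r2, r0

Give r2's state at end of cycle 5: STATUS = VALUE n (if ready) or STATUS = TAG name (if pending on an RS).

cycle 1: issue SUB r1<-Add1 // r0:1,r1:Add1,r2:2,r3:1,r4:6
cycle 2: issue MUL r2<-Mul1 // r0:1,r1:Add1,r2:Mul1,r3:1,r4:6
cycle 3: issue MUL r4<-Mul2 // r0:1,r1:Add1,r2:Mul1,r3:1,r4:Mul2
cycle 4: CDB Add1=0; issue SUB r2<-Add1 // r0:1,r1:0,r2:Add1,r3:1,r4:Mul2
cycle 5: stall // r0:1,r1:0,r2:Add1,r3:1,r4:Mul2

STATUS = TAG Add1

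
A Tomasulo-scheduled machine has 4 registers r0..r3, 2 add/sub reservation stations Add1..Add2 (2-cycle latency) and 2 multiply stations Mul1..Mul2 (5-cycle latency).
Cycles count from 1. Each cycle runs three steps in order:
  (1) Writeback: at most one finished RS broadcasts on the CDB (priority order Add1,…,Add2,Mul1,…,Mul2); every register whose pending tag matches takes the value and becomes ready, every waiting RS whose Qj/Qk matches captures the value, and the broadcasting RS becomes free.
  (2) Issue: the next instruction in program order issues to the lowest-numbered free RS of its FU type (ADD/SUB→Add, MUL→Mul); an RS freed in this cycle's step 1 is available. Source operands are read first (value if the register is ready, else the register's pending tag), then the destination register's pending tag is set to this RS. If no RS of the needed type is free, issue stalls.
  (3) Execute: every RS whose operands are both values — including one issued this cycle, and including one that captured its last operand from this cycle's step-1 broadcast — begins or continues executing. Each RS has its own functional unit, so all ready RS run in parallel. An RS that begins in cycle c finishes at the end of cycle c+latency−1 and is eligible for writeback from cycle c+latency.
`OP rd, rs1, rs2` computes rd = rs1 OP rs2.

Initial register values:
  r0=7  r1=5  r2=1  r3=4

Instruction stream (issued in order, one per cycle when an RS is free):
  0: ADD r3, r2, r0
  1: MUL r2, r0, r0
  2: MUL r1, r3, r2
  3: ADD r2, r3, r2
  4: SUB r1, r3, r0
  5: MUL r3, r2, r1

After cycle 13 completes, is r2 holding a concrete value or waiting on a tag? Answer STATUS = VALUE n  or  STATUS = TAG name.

STATUS = VALUE 57

cycle 1: issue ADD r3<-Add1 // r0:7,r1:5,r2:1,r3:Add1
cycle 2: issue MUL r2<-Mul1 // r0:7,r1:5,r2:Mul1,r3:Add1
cycle 3: CDB Add1=8; issue MUL r1<-Mul2 // r0:7,r1:Mul2,r2:Mul1,r3:8
cycle 4: issue ADD r2<-Add1 // r0:7,r1:Mul2,r2:Add1,r3:8
cycle 5: issue SUB r1<-Add2 // r0:7,r1:Add2,r2:Add1,r3:8
cycle 6: stall // r0:7,r1:Add2,r2:Add1,r3:8
cycle 7: CDB Add2=1; stall // r0:7,r1:1,r2:Add1,r3:8
cycle 8: CDB Mul1=49; issue MUL r3<-Mul1 // r0:7,r1:1,r2:Add1,r3:Mul1
cycle 9: - // r0:7,r1:1,r2:Add1,r3:Mul1
cycle 10: CDB Add1=57 // r0:7,r1:1,r2:57,r3:Mul1
cycle 11: - // r0:7,r1:1,r2:57,r3:Mul1
cycle 12: - // r0:7,r1:1,r2:57,r3:Mul1
cycle 13: CDB Mul2=392 // r0:7,r1:1,r2:57,r3:Mul1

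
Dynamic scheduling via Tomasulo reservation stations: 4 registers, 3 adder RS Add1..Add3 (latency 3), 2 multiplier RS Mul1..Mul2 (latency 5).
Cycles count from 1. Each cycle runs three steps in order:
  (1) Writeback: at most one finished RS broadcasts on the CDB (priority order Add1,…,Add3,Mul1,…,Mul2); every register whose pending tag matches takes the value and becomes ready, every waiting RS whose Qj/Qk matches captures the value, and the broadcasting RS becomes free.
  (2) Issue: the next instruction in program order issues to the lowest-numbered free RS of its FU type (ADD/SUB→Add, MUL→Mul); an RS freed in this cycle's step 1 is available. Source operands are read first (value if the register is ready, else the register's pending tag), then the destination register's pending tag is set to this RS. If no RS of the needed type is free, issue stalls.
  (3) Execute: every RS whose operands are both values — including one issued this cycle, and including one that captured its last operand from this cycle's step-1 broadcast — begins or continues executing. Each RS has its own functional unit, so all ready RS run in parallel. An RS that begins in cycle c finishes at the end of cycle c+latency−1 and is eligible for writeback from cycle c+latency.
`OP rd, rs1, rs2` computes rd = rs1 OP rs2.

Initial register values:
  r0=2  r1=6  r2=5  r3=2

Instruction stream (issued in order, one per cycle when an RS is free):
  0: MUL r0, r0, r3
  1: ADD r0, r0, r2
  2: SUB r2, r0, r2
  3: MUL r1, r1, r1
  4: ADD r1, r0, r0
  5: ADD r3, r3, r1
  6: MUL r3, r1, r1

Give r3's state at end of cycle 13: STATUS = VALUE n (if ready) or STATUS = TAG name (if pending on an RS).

  c1: issue MUL r0<-Mul1  regs: r0:Mul1,r1:6,r2:5,r3:2
  c2: issue ADD r0<-Add1  regs: r0:Add1,r1:6,r2:5,r3:2
  c3: issue SUB r2<-Add2  regs: r0:Add1,r1:6,r2:Add2,r3:2
  c4: issue MUL r1<-Mul2  regs: r0:Add1,r1:Mul2,r2:Add2,r3:2
  c5: issue ADD r1<-Add3  regs: r0:Add1,r1:Add3,r2:Add2,r3:2
  c6: CDB Mul1=4; stall  regs: r0:Add1,r1:Add3,r2:Add2,r3:2
  c7: stall  regs: r0:Add1,r1:Add3,r2:Add2,r3:2
  c8: stall  regs: r0:Add1,r1:Add3,r2:Add2,r3:2
  c9: CDB Add1=9; issue ADD r3<-Add1  regs: r0:9,r1:Add3,r2:Add2,r3:Add1
  c10: CDB Mul2=36; issue MUL r3<-Mul1  regs: r0:9,r1:Add3,r2:Add2,r3:Mul1
  c11: -  regs: r0:9,r1:Add3,r2:Add2,r3:Mul1
  c12: CDB Add2=4  regs: r0:9,r1:Add3,r2:4,r3:Mul1
  c13: CDB Add3=18  regs: r0:9,r1:18,r2:4,r3:Mul1

STATUS = TAG Mul1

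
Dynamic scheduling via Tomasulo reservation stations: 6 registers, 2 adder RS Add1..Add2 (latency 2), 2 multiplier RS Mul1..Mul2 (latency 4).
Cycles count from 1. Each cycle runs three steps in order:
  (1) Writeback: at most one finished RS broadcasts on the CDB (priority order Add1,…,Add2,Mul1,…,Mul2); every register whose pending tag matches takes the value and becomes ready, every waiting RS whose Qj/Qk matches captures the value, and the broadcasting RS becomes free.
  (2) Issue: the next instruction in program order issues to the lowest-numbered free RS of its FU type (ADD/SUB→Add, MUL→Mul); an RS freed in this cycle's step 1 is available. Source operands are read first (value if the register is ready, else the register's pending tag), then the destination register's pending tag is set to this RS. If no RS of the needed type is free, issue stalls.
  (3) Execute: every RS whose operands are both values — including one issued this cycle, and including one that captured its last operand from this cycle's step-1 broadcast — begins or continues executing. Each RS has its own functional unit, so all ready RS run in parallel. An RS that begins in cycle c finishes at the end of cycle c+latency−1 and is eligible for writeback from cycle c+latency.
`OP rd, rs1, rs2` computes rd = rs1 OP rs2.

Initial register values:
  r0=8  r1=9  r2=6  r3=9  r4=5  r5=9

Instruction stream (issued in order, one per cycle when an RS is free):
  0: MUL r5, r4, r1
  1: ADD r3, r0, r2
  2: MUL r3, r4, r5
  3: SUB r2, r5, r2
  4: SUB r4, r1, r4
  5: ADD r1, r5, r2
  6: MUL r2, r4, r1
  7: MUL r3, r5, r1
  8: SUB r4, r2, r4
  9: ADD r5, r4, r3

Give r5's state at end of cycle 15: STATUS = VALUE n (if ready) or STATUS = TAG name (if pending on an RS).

STATUS = TAG Add2

cycle 1: issue MUL r5<-Mul1 // r0:8,r1:9,r2:6,r3:9,r4:5,r5:Mul1
cycle 2: issue ADD r3<-Add1 // r0:8,r1:9,r2:6,r3:Add1,r4:5,r5:Mul1
cycle 3: issue MUL r3<-Mul2 // r0:8,r1:9,r2:6,r3:Mul2,r4:5,r5:Mul1
cycle 4: CDB Add1=14; issue SUB r2<-Add1 // r0:8,r1:9,r2:Add1,r3:Mul2,r4:5,r5:Mul1
cycle 5: CDB Mul1=45; issue SUB r4<-Add2 // r0:8,r1:9,r2:Add1,r3:Mul2,r4:Add2,r5:45
cycle 6: stall // r0:8,r1:9,r2:Add1,r3:Mul2,r4:Add2,r5:45
cycle 7: CDB Add1=39; issue ADD r1<-Add1 // r0:8,r1:Add1,r2:39,r3:Mul2,r4:Add2,r5:45
cycle 8: CDB Add2=4; issue MUL r2<-Mul1 // r0:8,r1:Add1,r2:Mul1,r3:Mul2,r4:4,r5:45
cycle 9: CDB Add1=84; stall // r0:8,r1:84,r2:Mul1,r3:Mul2,r4:4,r5:45
cycle 10: CDB Mul2=225; issue MUL r3<-Mul2 // r0:8,r1:84,r2:Mul1,r3:Mul2,r4:4,r5:45
cycle 11: issue SUB r4<-Add1 // r0:8,r1:84,r2:Mul1,r3:Mul2,r4:Add1,r5:45
cycle 12: issue ADD r5<-Add2 // r0:8,r1:84,r2:Mul1,r3:Mul2,r4:Add1,r5:Add2
cycle 13: CDB Mul1=336 // r0:8,r1:84,r2:336,r3:Mul2,r4:Add1,r5:Add2
cycle 14: CDB Mul2=3780 // r0:8,r1:84,r2:336,r3:3780,r4:Add1,r5:Add2
cycle 15: CDB Add1=332 // r0:8,r1:84,r2:336,r3:3780,r4:332,r5:Add2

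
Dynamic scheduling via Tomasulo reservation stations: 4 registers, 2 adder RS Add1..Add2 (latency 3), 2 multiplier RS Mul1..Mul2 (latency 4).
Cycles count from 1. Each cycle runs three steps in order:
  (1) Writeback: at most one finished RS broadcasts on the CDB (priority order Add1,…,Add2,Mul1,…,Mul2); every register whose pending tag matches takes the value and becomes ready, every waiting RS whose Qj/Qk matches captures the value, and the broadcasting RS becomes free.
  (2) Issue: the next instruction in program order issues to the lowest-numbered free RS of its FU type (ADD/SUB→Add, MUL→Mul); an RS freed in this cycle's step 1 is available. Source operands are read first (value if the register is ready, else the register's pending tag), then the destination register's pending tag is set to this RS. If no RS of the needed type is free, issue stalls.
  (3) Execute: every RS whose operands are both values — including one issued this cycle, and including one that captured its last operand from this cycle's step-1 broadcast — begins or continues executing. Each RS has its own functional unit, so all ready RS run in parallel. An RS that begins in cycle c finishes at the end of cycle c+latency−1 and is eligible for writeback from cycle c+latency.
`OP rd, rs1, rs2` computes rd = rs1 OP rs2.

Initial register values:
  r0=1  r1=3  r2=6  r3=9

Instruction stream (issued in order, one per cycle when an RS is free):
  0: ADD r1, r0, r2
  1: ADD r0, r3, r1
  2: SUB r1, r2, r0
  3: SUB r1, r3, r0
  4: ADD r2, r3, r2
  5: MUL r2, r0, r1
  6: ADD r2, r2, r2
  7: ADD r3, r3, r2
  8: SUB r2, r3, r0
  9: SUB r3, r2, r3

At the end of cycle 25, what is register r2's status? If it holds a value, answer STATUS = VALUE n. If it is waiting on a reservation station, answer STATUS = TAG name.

c1: issue ADD r1<-Add1 | r0:1,r1:Add1,r2:6,r3:9
c2: issue ADD r0<-Add2 | r0:Add2,r1:Add1,r2:6,r3:9
c3: stall | r0:Add2,r1:Add1,r2:6,r3:9
c4: CDB Add1=7; issue SUB r1<-Add1 | r0:Add2,r1:Add1,r2:6,r3:9
c5: stall | r0:Add2,r1:Add1,r2:6,r3:9
c6: stall | r0:Add2,r1:Add1,r2:6,r3:9
c7: CDB Add2=16; issue SUB r1<-Add2 | r0:16,r1:Add2,r2:6,r3:9
c8: stall | r0:16,r1:Add2,r2:6,r3:9
c9: stall | r0:16,r1:Add2,r2:6,r3:9
c10: CDB Add1=-10; issue ADD r2<-Add1 | r0:16,r1:Add2,r2:Add1,r3:9
c11: CDB Add2=-7; issue MUL r2<-Mul1 | r0:16,r1:-7,r2:Mul1,r3:9
c12: issue ADD r2<-Add2 | r0:16,r1:-7,r2:Add2,r3:9
c13: CDB Add1=15; issue ADD r3<-Add1 | r0:16,r1:-7,r2:Add2,r3:Add1
c14: stall | r0:16,r1:-7,r2:Add2,r3:Add1
c15: CDB Mul1=-112; stall | r0:16,r1:-7,r2:Add2,r3:Add1
c16: stall | r0:16,r1:-7,r2:Add2,r3:Add1
c17: stall | r0:16,r1:-7,r2:Add2,r3:Add1
c18: CDB Add2=-224; issue SUB r2<-Add2 | r0:16,r1:-7,r2:Add2,r3:Add1
c19: stall | r0:16,r1:-7,r2:Add2,r3:Add1
c20: stall | r0:16,r1:-7,r2:Add2,r3:Add1
c21: CDB Add1=-215; issue SUB r3<-Add1 | r0:16,r1:-7,r2:Add2,r3:Add1
c22: - | r0:16,r1:-7,r2:Add2,r3:Add1
c23: - | r0:16,r1:-7,r2:Add2,r3:Add1
c24: CDB Add2=-231 | r0:16,r1:-7,r2:-231,r3:Add1
c25: - | r0:16,r1:-7,r2:-231,r3:Add1

STATUS = VALUE -231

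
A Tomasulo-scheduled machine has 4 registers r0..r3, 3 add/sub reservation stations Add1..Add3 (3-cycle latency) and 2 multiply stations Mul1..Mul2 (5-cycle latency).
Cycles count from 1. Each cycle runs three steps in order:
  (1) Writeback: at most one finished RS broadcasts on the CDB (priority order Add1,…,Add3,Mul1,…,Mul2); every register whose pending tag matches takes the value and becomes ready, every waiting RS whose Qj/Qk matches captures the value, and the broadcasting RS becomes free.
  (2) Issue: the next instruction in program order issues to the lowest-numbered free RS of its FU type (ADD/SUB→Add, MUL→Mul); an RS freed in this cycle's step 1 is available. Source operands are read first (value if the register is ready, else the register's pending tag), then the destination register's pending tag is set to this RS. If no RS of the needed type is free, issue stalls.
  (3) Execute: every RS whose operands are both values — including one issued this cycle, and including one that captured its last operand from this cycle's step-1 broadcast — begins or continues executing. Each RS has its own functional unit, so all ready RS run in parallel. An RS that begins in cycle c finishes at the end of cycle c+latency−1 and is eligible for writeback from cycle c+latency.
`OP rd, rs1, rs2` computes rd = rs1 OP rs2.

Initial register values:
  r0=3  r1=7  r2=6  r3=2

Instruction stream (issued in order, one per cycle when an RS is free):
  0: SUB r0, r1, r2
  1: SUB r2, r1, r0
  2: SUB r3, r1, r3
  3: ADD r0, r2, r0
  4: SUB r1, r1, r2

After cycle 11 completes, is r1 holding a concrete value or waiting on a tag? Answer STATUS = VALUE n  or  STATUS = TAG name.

STATUS = VALUE 1

c1: issue SUB r0<-Add1 | r0:Add1,r1:7,r2:6,r3:2
c2: issue SUB r2<-Add2 | r0:Add1,r1:7,r2:Add2,r3:2
c3: issue SUB r3<-Add3 | r0:Add1,r1:7,r2:Add2,r3:Add3
c4: CDB Add1=1; issue ADD r0<-Add1 | r0:Add1,r1:7,r2:Add2,r3:Add3
c5: stall | r0:Add1,r1:7,r2:Add2,r3:Add3
c6: CDB Add3=5; issue SUB r1<-Add3 | r0:Add1,r1:Add3,r2:Add2,r3:5
c7: CDB Add2=6 | r0:Add1,r1:Add3,r2:6,r3:5
c8: - | r0:Add1,r1:Add3,r2:6,r3:5
c9: - | r0:Add1,r1:Add3,r2:6,r3:5
c10: CDB Add1=7 | r0:7,r1:Add3,r2:6,r3:5
c11: CDB Add3=1 | r0:7,r1:1,r2:6,r3:5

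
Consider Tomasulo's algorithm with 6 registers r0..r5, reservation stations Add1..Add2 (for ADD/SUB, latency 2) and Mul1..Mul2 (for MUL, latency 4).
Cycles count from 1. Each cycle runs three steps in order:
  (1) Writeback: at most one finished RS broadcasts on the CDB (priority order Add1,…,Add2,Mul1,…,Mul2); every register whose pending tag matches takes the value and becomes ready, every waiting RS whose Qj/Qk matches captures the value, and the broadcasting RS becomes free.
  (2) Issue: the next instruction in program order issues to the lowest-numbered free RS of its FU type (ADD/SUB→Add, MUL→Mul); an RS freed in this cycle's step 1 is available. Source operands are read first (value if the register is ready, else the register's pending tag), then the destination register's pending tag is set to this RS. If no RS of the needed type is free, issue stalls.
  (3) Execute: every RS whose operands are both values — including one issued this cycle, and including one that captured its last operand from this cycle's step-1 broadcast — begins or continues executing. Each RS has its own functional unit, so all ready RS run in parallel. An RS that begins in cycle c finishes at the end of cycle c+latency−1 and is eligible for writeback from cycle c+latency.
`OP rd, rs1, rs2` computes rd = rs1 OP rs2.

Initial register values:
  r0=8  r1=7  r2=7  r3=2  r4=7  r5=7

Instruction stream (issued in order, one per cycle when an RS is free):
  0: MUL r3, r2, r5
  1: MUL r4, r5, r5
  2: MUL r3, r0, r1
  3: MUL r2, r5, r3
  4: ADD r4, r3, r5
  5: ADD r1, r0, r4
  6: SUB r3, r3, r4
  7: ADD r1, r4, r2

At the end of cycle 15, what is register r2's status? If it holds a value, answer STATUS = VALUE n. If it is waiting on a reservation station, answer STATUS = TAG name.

cycle 1: issue MUL r3<-Mul1 // r0:8,r1:7,r2:7,r3:Mul1,r4:7,r5:7
cycle 2: issue MUL r4<-Mul2 // r0:8,r1:7,r2:7,r3:Mul1,r4:Mul2,r5:7
cycle 3: stall // r0:8,r1:7,r2:7,r3:Mul1,r4:Mul2,r5:7
cycle 4: stall // r0:8,r1:7,r2:7,r3:Mul1,r4:Mul2,r5:7
cycle 5: CDB Mul1=49; issue MUL r3<-Mul1 // r0:8,r1:7,r2:7,r3:Mul1,r4:Mul2,r5:7
cycle 6: CDB Mul2=49; issue MUL r2<-Mul2 // r0:8,r1:7,r2:Mul2,r3:Mul1,r4:49,r5:7
cycle 7: issue ADD r4<-Add1 // r0:8,r1:7,r2:Mul2,r3:Mul1,r4:Add1,r5:7
cycle 8: issue ADD r1<-Add2 // r0:8,r1:Add2,r2:Mul2,r3:Mul1,r4:Add1,r5:7
cycle 9: CDB Mul1=56; stall // r0:8,r1:Add2,r2:Mul2,r3:56,r4:Add1,r5:7
cycle 10: stall // r0:8,r1:Add2,r2:Mul2,r3:56,r4:Add1,r5:7
cycle 11: CDB Add1=63; issue SUB r3<-Add1 // r0:8,r1:Add2,r2:Mul2,r3:Add1,r4:63,r5:7
cycle 12: stall // r0:8,r1:Add2,r2:Mul2,r3:Add1,r4:63,r5:7
cycle 13: CDB Add1=-7; issue ADD r1<-Add1 // r0:8,r1:Add1,r2:Mul2,r3:-7,r4:63,r5:7
cycle 14: CDB Add2=71 // r0:8,r1:Add1,r2:Mul2,r3:-7,r4:63,r5:7
cycle 15: CDB Mul2=392 // r0:8,r1:Add1,r2:392,r3:-7,r4:63,r5:7

STATUS = VALUE 392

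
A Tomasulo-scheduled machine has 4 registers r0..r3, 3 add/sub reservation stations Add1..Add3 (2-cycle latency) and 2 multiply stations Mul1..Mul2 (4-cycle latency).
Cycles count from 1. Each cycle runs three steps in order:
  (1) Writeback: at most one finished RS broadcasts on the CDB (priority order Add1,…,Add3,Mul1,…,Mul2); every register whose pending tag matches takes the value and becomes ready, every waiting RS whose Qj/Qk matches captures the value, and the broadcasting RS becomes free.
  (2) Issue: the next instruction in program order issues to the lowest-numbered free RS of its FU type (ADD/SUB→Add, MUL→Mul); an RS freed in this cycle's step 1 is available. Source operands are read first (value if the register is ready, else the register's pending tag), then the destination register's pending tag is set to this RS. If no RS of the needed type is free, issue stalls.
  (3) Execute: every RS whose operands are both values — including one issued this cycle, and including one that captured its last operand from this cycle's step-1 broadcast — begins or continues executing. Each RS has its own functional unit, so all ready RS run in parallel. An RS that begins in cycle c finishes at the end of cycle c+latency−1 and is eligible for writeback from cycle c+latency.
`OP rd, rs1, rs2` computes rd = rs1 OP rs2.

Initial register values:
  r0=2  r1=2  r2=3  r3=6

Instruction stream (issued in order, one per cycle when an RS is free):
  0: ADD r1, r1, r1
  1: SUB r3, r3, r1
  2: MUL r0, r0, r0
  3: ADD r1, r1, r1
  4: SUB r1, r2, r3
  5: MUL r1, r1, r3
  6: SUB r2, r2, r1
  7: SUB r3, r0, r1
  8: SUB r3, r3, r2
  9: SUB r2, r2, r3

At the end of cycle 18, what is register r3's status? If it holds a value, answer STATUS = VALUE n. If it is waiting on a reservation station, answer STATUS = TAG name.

cycle 1: issue ADD r1<-Add1 // r0:2,r1:Add1,r2:3,r3:6
cycle 2: issue SUB r3<-Add2 // r0:2,r1:Add1,r2:3,r3:Add2
cycle 3: CDB Add1=4; issue MUL r0<-Mul1 // r0:Mul1,r1:4,r2:3,r3:Add2
cycle 4: issue ADD r1<-Add1 // r0:Mul1,r1:Add1,r2:3,r3:Add2
cycle 5: CDB Add2=2; issue SUB r1<-Add2 // r0:Mul1,r1:Add2,r2:3,r3:2
cycle 6: CDB Add1=8; issue MUL r1<-Mul2 // r0:Mul1,r1:Mul2,r2:3,r3:2
cycle 7: CDB Add2=1; issue SUB r2<-Add1 // r0:Mul1,r1:Mul2,r2:Add1,r3:2
cycle 8: CDB Mul1=4; issue SUB r3<-Add2 // r0:4,r1:Mul2,r2:Add1,r3:Add2
cycle 9: issue SUB r3<-Add3 // r0:4,r1:Mul2,r2:Add1,r3:Add3
cycle 10: stall // r0:4,r1:Mul2,r2:Add1,r3:Add3
cycle 11: CDB Mul2=2; stall // r0:4,r1:2,r2:Add1,r3:Add3
cycle 12: stall // r0:4,r1:2,r2:Add1,r3:Add3
cycle 13: CDB Add1=1; issue SUB r2<-Add1 // r0:4,r1:2,r2:Add1,r3:Add3
cycle 14: CDB Add2=2 // r0:4,r1:2,r2:Add1,r3:Add3
cycle 15: - // r0:4,r1:2,r2:Add1,r3:Add3
cycle 16: CDB Add3=1 // r0:4,r1:2,r2:Add1,r3:1
cycle 17: - // r0:4,r1:2,r2:Add1,r3:1
cycle 18: CDB Add1=0 // r0:4,r1:2,r2:0,r3:1

STATUS = VALUE 1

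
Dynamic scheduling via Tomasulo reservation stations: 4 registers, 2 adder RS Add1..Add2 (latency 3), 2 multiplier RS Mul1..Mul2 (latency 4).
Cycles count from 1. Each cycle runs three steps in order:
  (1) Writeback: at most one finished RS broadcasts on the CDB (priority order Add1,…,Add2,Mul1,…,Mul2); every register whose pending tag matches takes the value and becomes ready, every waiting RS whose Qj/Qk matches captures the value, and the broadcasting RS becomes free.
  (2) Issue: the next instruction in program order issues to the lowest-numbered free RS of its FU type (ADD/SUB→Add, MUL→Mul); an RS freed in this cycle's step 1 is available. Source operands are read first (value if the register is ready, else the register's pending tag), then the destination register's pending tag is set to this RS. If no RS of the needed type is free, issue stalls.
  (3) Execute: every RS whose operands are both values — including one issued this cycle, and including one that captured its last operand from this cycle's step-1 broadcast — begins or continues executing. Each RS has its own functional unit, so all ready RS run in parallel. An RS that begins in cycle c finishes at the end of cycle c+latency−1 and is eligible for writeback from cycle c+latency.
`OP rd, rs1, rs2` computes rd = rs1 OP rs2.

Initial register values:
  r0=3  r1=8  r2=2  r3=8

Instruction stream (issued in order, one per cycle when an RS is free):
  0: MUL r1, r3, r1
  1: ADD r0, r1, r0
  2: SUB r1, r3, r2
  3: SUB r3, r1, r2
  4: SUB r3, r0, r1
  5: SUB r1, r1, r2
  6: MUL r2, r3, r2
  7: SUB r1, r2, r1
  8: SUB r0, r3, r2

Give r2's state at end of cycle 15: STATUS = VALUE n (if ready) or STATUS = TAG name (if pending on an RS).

STATUS = VALUE 122

  c1: issue MUL r1<-Mul1  regs: r0:3,r1:Mul1,r2:2,r3:8
  c2: issue ADD r0<-Add1  regs: r0:Add1,r1:Mul1,r2:2,r3:8
  c3: issue SUB r1<-Add2  regs: r0:Add1,r1:Add2,r2:2,r3:8
  c4: stall  regs: r0:Add1,r1:Add2,r2:2,r3:8
  c5: CDB Mul1=64; stall  regs: r0:Add1,r1:Add2,r2:2,r3:8
  c6: CDB Add2=6; issue SUB r3<-Add2  regs: r0:Add1,r1:6,r2:2,r3:Add2
  c7: stall  regs: r0:Add1,r1:6,r2:2,r3:Add2
  c8: CDB Add1=67; issue SUB r3<-Add1  regs: r0:67,r1:6,r2:2,r3:Add1
  c9: CDB Add2=4; issue SUB r1<-Add2  regs: r0:67,r1:Add2,r2:2,r3:Add1
  c10: issue MUL r2<-Mul1  regs: r0:67,r1:Add2,r2:Mul1,r3:Add1
  c11: CDB Add1=61; issue SUB r1<-Add1  regs: r0:67,r1:Add1,r2:Mul1,r3:61
  c12: CDB Add2=4; issue SUB r0<-Add2  regs: r0:Add2,r1:Add1,r2:Mul1,r3:61
  c13: -  regs: r0:Add2,r1:Add1,r2:Mul1,r3:61
  c14: -  regs: r0:Add2,r1:Add1,r2:Mul1,r3:61
  c15: CDB Mul1=122  regs: r0:Add2,r1:Add1,r2:122,r3:61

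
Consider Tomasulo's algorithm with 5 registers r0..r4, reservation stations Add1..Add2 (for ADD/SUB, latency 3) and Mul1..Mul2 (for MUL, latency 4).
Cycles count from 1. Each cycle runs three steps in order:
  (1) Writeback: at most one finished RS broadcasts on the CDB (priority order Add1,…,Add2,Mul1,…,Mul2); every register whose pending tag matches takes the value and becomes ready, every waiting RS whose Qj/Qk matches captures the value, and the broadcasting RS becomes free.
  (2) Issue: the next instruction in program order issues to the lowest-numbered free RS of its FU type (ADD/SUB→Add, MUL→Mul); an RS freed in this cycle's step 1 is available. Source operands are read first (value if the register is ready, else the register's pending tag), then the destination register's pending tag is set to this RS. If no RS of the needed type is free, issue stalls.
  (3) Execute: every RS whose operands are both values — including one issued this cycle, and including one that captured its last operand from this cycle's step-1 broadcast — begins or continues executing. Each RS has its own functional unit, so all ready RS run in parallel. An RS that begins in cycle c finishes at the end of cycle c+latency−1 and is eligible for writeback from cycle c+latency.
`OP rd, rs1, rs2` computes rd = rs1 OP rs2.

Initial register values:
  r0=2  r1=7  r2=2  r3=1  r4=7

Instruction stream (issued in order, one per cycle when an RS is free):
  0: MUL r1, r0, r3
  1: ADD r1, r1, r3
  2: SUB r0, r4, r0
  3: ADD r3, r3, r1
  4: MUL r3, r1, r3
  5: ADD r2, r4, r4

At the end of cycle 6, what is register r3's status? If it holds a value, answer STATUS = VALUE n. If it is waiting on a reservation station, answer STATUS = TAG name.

STATUS = TAG Add2

cycle 1: issue MUL r1<-Mul1 // r0:2,r1:Mul1,r2:2,r3:1,r4:7
cycle 2: issue ADD r1<-Add1 // r0:2,r1:Add1,r2:2,r3:1,r4:7
cycle 3: issue SUB r0<-Add2 // r0:Add2,r1:Add1,r2:2,r3:1,r4:7
cycle 4: stall // r0:Add2,r1:Add1,r2:2,r3:1,r4:7
cycle 5: CDB Mul1=2; stall // r0:Add2,r1:Add1,r2:2,r3:1,r4:7
cycle 6: CDB Add2=5; issue ADD r3<-Add2 // r0:5,r1:Add1,r2:2,r3:Add2,r4:7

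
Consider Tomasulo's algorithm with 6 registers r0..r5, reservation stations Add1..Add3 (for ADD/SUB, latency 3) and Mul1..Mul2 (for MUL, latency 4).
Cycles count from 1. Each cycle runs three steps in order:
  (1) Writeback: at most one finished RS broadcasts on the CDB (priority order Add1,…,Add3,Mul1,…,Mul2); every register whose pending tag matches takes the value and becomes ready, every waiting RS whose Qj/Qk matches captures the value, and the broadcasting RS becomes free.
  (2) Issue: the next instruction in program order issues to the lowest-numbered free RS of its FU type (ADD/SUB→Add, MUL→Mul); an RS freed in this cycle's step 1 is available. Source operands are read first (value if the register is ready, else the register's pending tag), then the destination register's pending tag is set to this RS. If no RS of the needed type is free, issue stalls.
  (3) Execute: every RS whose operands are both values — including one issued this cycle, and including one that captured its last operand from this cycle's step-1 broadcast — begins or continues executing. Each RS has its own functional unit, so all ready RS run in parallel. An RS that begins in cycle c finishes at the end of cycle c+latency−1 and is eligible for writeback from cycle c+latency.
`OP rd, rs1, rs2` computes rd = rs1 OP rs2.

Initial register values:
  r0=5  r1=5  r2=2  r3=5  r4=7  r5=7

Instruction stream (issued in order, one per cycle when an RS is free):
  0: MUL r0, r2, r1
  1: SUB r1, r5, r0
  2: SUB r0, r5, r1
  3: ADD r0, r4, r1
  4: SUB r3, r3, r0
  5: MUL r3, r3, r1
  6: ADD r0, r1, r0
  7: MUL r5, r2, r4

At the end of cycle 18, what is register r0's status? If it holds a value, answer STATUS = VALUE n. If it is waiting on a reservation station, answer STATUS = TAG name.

  c1: issue MUL r0<-Mul1  regs: r0:Mul1,r1:5,r2:2,r3:5,r4:7,r5:7
  c2: issue SUB r1<-Add1  regs: r0:Mul1,r1:Add1,r2:2,r3:5,r4:7,r5:7
  c3: issue SUB r0<-Add2  regs: r0:Add2,r1:Add1,r2:2,r3:5,r4:7,r5:7
  c4: issue ADD r0<-Add3  regs: r0:Add3,r1:Add1,r2:2,r3:5,r4:7,r5:7
  c5: CDB Mul1=10; stall  regs: r0:Add3,r1:Add1,r2:2,r3:5,r4:7,r5:7
  c6: stall  regs: r0:Add3,r1:Add1,r2:2,r3:5,r4:7,r5:7
  c7: stall  regs: r0:Add3,r1:Add1,r2:2,r3:5,r4:7,r5:7
  c8: CDB Add1=-3; issue SUB r3<-Add1  regs: r0:Add3,r1:-3,r2:2,r3:Add1,r4:7,r5:7
  c9: issue MUL r3<-Mul1  regs: r0:Add3,r1:-3,r2:2,r3:Mul1,r4:7,r5:7
  c10: stall  regs: r0:Add3,r1:-3,r2:2,r3:Mul1,r4:7,r5:7
  c11: CDB Add2=10; issue ADD r0<-Add2  regs: r0:Add2,r1:-3,r2:2,r3:Mul1,r4:7,r5:7
  c12: CDB Add3=4; issue MUL r5<-Mul2  regs: r0:Add2,r1:-3,r2:2,r3:Mul1,r4:7,r5:Mul2
  c13: -  regs: r0:Add2,r1:-3,r2:2,r3:Mul1,r4:7,r5:Mul2
  c14: -  regs: r0:Add2,r1:-3,r2:2,r3:Mul1,r4:7,r5:Mul2
  c15: CDB Add1=1  regs: r0:Add2,r1:-3,r2:2,r3:Mul1,r4:7,r5:Mul2
  c16: CDB Add2=1  regs: r0:1,r1:-3,r2:2,r3:Mul1,r4:7,r5:Mul2
  c17: CDB Mul2=14  regs: r0:1,r1:-3,r2:2,r3:Mul1,r4:7,r5:14
  c18: -  regs: r0:1,r1:-3,r2:2,r3:Mul1,r4:7,r5:14

STATUS = VALUE 1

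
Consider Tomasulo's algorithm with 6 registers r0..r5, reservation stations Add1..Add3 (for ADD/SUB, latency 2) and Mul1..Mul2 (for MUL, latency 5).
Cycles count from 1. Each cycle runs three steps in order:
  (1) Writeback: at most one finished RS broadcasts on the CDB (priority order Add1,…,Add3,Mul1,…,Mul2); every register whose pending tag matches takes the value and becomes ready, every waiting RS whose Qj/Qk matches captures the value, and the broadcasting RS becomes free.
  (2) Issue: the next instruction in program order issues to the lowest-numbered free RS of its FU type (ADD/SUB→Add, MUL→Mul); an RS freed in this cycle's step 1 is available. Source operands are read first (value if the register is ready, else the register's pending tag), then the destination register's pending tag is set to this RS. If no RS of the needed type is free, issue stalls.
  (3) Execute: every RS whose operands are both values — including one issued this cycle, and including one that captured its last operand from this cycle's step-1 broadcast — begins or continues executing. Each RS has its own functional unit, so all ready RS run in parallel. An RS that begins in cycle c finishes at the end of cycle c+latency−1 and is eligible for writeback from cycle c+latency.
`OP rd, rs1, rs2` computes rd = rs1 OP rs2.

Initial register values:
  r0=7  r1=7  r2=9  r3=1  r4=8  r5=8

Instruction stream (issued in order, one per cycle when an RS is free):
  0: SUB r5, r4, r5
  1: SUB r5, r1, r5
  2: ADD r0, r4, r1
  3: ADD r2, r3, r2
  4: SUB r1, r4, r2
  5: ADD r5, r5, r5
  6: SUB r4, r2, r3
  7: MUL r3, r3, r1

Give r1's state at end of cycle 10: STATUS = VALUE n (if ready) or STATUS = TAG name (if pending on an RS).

STATUS = VALUE -2

c1: issue SUB r5<-Add1 | r0:7,r1:7,r2:9,r3:1,r4:8,r5:Add1
c2: issue SUB r5<-Add2 | r0:7,r1:7,r2:9,r3:1,r4:8,r5:Add2
c3: CDB Add1=0; issue ADD r0<-Add1 | r0:Add1,r1:7,r2:9,r3:1,r4:8,r5:Add2
c4: issue ADD r2<-Add3 | r0:Add1,r1:7,r2:Add3,r3:1,r4:8,r5:Add2
c5: CDB Add1=15; issue SUB r1<-Add1 | r0:15,r1:Add1,r2:Add3,r3:1,r4:8,r5:Add2
c6: CDB Add2=7; issue ADD r5<-Add2 | r0:15,r1:Add1,r2:Add3,r3:1,r4:8,r5:Add2
c7: CDB Add3=10; issue SUB r4<-Add3 | r0:15,r1:Add1,r2:10,r3:1,r4:Add3,r5:Add2
c8: CDB Add2=14; issue MUL r3<-Mul1 | r0:15,r1:Add1,r2:10,r3:Mul1,r4:Add3,r5:14
c9: CDB Add1=-2 | r0:15,r1:-2,r2:10,r3:Mul1,r4:Add3,r5:14
c10: CDB Add3=9 | r0:15,r1:-2,r2:10,r3:Mul1,r4:9,r5:14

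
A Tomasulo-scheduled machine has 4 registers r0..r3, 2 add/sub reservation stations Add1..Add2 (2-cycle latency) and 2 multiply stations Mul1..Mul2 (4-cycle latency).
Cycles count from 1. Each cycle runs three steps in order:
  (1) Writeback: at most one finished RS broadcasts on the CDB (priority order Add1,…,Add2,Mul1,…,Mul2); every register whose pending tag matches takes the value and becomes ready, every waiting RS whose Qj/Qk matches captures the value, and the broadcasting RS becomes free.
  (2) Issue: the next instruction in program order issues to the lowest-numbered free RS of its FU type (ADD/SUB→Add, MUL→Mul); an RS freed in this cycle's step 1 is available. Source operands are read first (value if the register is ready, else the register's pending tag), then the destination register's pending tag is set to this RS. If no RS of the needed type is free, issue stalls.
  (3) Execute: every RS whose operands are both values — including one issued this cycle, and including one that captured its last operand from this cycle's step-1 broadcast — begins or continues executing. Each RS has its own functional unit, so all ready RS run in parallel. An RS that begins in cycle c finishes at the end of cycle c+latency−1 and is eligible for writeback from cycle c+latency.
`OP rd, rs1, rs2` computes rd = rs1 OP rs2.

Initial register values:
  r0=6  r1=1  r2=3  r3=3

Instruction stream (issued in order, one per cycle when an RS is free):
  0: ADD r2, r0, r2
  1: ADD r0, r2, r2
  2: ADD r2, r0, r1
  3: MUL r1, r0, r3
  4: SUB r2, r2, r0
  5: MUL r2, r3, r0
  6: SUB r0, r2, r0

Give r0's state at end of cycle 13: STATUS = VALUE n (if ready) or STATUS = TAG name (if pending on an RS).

STATUS = VALUE 36

  c1: issue ADD r2<-Add1  regs: r0:6,r1:1,r2:Add1,r3:3
  c2: issue ADD r0<-Add2  regs: r0:Add2,r1:1,r2:Add1,r3:3
  c3: CDB Add1=9; issue ADD r2<-Add1  regs: r0:Add2,r1:1,r2:Add1,r3:3
  c4: issue MUL r1<-Mul1  regs: r0:Add2,r1:Mul1,r2:Add1,r3:3
  c5: CDB Add2=18; issue SUB r2<-Add2  regs: r0:18,r1:Mul1,r2:Add2,r3:3
  c6: issue MUL r2<-Mul2  regs: r0:18,r1:Mul1,r2:Mul2,r3:3
  c7: CDB Add1=19; issue SUB r0<-Add1  regs: r0:Add1,r1:Mul1,r2:Mul2,r3:3
  c8: -  regs: r0:Add1,r1:Mul1,r2:Mul2,r3:3
  c9: CDB Add2=1  regs: r0:Add1,r1:Mul1,r2:Mul2,r3:3
  c10: CDB Mul1=54  regs: r0:Add1,r1:54,r2:Mul2,r3:3
  c11: CDB Mul2=54  regs: r0:Add1,r1:54,r2:54,r3:3
  c12: -  regs: r0:Add1,r1:54,r2:54,r3:3
  c13: CDB Add1=36  regs: r0:36,r1:54,r2:54,r3:3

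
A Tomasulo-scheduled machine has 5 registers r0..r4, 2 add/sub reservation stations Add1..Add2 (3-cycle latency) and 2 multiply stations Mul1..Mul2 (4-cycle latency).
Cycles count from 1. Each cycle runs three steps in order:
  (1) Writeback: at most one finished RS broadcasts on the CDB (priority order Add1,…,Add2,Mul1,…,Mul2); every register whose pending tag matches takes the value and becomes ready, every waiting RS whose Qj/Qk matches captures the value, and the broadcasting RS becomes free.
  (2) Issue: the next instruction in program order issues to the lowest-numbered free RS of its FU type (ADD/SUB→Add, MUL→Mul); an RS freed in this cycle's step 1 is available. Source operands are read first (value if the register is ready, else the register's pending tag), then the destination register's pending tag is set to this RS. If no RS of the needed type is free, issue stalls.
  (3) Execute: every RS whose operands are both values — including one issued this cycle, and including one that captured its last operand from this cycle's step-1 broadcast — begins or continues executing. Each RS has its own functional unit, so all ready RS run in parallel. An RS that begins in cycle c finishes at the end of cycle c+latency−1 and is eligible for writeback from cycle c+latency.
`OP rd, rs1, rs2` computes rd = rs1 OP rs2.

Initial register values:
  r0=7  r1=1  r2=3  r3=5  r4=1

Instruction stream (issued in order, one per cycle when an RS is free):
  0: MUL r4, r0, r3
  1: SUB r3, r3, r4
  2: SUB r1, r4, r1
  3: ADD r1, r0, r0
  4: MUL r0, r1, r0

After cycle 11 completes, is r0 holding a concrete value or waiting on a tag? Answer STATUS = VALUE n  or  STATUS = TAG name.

STATUS = TAG Mul1

cycle 1: issue MUL r4<-Mul1 // r0:7,r1:1,r2:3,r3:5,r4:Mul1
cycle 2: issue SUB r3<-Add1 // r0:7,r1:1,r2:3,r3:Add1,r4:Mul1
cycle 3: issue SUB r1<-Add2 // r0:7,r1:Add2,r2:3,r3:Add1,r4:Mul1
cycle 4: stall // r0:7,r1:Add2,r2:3,r3:Add1,r4:Mul1
cycle 5: CDB Mul1=35; stall // r0:7,r1:Add2,r2:3,r3:Add1,r4:35
cycle 6: stall // r0:7,r1:Add2,r2:3,r3:Add1,r4:35
cycle 7: stall // r0:7,r1:Add2,r2:3,r3:Add1,r4:35
cycle 8: CDB Add1=-30; issue ADD r1<-Add1 // r0:7,r1:Add1,r2:3,r3:-30,r4:35
cycle 9: CDB Add2=34; issue MUL r0<-Mul1 // r0:Mul1,r1:Add1,r2:3,r3:-30,r4:35
cycle 10: - // r0:Mul1,r1:Add1,r2:3,r3:-30,r4:35
cycle 11: CDB Add1=14 // r0:Mul1,r1:14,r2:3,r3:-30,r4:35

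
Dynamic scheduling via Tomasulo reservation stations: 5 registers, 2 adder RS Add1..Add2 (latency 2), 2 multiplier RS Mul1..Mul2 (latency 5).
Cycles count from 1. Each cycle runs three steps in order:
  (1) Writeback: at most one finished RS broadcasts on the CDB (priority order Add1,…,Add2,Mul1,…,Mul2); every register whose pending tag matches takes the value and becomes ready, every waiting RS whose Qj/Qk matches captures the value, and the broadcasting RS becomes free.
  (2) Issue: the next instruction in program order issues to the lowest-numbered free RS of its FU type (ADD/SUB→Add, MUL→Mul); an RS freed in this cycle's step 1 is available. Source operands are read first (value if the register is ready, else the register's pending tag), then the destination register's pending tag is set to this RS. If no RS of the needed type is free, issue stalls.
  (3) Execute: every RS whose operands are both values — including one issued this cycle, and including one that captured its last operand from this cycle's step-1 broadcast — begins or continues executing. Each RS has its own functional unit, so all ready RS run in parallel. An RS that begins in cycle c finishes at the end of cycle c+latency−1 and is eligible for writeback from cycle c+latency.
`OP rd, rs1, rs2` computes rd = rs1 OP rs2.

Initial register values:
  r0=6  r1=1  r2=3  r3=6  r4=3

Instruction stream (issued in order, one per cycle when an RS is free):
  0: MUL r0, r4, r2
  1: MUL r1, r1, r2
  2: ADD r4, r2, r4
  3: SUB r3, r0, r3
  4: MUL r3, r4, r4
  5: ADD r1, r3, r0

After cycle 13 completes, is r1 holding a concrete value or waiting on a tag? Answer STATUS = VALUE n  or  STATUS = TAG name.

c1: issue MUL r0<-Mul1 | r0:Mul1,r1:1,r2:3,r3:6,r4:3
c2: issue MUL r1<-Mul2 | r0:Mul1,r1:Mul2,r2:3,r3:6,r4:3
c3: issue ADD r4<-Add1 | r0:Mul1,r1:Mul2,r2:3,r3:6,r4:Add1
c4: issue SUB r3<-Add2 | r0:Mul1,r1:Mul2,r2:3,r3:Add2,r4:Add1
c5: CDB Add1=6; stall | r0:Mul1,r1:Mul2,r2:3,r3:Add2,r4:6
c6: CDB Mul1=9; issue MUL r3<-Mul1 | r0:9,r1:Mul2,r2:3,r3:Mul1,r4:6
c7: CDB Mul2=3; issue ADD r1<-Add1 | r0:9,r1:Add1,r2:3,r3:Mul1,r4:6
c8: CDB Add2=3 | r0:9,r1:Add1,r2:3,r3:Mul1,r4:6
c9: - | r0:9,r1:Add1,r2:3,r3:Mul1,r4:6
c10: - | r0:9,r1:Add1,r2:3,r3:Mul1,r4:6
c11: CDB Mul1=36 | r0:9,r1:Add1,r2:3,r3:36,r4:6
c12: - | r0:9,r1:Add1,r2:3,r3:36,r4:6
c13: CDB Add1=45 | r0:9,r1:45,r2:3,r3:36,r4:6

STATUS = VALUE 45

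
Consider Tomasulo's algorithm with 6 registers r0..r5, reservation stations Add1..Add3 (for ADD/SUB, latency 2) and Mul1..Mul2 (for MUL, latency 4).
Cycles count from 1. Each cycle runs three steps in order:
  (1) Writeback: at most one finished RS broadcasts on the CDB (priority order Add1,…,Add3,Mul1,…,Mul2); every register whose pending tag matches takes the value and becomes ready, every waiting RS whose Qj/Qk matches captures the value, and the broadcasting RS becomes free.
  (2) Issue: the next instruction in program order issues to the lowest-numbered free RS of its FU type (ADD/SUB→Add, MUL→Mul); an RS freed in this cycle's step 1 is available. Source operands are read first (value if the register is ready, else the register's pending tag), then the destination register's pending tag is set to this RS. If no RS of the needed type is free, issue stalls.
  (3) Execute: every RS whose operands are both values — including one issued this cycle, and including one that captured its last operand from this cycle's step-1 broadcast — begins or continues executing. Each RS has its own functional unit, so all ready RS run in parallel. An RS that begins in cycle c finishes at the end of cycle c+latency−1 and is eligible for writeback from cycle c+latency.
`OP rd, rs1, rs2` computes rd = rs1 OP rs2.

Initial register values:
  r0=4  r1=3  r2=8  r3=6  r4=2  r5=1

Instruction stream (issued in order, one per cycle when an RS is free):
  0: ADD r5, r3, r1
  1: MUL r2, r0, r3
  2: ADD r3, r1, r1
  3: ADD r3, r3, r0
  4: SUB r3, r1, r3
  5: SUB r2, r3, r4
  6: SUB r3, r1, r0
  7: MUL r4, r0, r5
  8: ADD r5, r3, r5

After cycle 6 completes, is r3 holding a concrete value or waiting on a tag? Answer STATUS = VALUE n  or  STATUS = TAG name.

STATUS = TAG Add1

cycle 1: issue ADD r5<-Add1 // r0:4,r1:3,r2:8,r3:6,r4:2,r5:Add1
cycle 2: issue MUL r2<-Mul1 // r0:4,r1:3,r2:Mul1,r3:6,r4:2,r5:Add1
cycle 3: CDB Add1=9; issue ADD r3<-Add1 // r0:4,r1:3,r2:Mul1,r3:Add1,r4:2,r5:9
cycle 4: issue ADD r3<-Add2 // r0:4,r1:3,r2:Mul1,r3:Add2,r4:2,r5:9
cycle 5: CDB Add1=6; issue SUB r3<-Add1 // r0:4,r1:3,r2:Mul1,r3:Add1,r4:2,r5:9
cycle 6: CDB Mul1=24; issue SUB r2<-Add3 // r0:4,r1:3,r2:Add3,r3:Add1,r4:2,r5:9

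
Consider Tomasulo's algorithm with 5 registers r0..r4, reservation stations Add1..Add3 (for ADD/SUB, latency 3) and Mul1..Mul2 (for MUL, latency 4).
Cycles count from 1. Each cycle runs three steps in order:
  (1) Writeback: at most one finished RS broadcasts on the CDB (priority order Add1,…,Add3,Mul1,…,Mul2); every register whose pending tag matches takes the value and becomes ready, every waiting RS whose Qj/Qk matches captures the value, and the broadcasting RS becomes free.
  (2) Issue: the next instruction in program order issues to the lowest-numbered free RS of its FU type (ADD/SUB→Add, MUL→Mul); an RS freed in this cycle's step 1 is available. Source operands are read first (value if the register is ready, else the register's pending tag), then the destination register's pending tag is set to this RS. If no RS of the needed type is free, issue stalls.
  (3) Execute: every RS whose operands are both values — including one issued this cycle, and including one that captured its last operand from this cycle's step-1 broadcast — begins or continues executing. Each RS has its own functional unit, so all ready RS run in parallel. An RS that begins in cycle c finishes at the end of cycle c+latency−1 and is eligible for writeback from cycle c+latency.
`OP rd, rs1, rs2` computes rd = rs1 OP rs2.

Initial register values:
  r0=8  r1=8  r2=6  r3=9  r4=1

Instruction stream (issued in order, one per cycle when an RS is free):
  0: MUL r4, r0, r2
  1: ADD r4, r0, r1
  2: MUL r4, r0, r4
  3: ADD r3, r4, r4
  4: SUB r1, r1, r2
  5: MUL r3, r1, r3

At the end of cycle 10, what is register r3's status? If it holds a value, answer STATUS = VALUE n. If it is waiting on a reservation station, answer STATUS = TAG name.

STATUS = TAG Mul1

cycle 1: issue MUL r4<-Mul1 // r0:8,r1:8,r2:6,r3:9,r4:Mul1
cycle 2: issue ADD r4<-Add1 // r0:8,r1:8,r2:6,r3:9,r4:Add1
cycle 3: issue MUL r4<-Mul2 // r0:8,r1:8,r2:6,r3:9,r4:Mul2
cycle 4: issue ADD r3<-Add2 // r0:8,r1:8,r2:6,r3:Add2,r4:Mul2
cycle 5: CDB Add1=16; issue SUB r1<-Add1 // r0:8,r1:Add1,r2:6,r3:Add2,r4:Mul2
cycle 6: CDB Mul1=48; issue MUL r3<-Mul1 // r0:8,r1:Add1,r2:6,r3:Mul1,r4:Mul2
cycle 7: - // r0:8,r1:Add1,r2:6,r3:Mul1,r4:Mul2
cycle 8: CDB Add1=2 // r0:8,r1:2,r2:6,r3:Mul1,r4:Mul2
cycle 9: CDB Mul2=128 // r0:8,r1:2,r2:6,r3:Mul1,r4:128
cycle 10: - // r0:8,r1:2,r2:6,r3:Mul1,r4:128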